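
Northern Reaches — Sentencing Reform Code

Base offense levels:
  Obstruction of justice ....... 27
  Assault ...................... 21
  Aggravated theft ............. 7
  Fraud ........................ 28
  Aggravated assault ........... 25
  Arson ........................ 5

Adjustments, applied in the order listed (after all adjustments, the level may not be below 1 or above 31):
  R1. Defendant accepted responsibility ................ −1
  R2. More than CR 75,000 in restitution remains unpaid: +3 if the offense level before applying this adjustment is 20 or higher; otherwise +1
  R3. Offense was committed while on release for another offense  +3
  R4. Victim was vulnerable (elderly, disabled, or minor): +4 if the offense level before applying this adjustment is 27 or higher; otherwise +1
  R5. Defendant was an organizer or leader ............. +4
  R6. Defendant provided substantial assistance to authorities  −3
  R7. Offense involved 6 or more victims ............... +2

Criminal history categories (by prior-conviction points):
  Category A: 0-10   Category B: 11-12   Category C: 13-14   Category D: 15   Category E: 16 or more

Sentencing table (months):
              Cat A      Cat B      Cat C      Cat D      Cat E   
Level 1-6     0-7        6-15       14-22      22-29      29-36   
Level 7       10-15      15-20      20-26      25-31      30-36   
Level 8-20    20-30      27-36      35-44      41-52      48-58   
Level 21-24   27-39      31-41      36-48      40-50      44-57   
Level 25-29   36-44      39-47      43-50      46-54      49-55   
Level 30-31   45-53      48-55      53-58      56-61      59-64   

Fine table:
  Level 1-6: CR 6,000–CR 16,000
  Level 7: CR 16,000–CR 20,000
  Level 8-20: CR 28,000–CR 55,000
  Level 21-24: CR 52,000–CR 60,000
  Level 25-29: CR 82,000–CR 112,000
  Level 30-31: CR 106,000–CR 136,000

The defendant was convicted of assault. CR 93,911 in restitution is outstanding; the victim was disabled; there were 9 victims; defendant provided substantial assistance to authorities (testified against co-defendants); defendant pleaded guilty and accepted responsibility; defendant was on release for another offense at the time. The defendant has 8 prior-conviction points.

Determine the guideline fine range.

CR 82,000–CR 112,000

Base offense level for assault: 21.
R1 applies: 21 − 1 = 20.
R2 applies (level before this adjustment is 20 ≥ 20, so +3): 20 + 3 = 23.
R3 applies: 23 + 3 = 26.
R4 applies (level before this adjustment is 26 < 27, so +1): 26 + 1 = 27.
R5 does not apply.
R6 applies: 27 − 3 = 24.
R7 applies: 24 + 2 = 26.
Final offense level: 26.
Level 26 falls in the 25-29 band.
Fine table: Level 25-29 → CR 82,000–CR 112,000.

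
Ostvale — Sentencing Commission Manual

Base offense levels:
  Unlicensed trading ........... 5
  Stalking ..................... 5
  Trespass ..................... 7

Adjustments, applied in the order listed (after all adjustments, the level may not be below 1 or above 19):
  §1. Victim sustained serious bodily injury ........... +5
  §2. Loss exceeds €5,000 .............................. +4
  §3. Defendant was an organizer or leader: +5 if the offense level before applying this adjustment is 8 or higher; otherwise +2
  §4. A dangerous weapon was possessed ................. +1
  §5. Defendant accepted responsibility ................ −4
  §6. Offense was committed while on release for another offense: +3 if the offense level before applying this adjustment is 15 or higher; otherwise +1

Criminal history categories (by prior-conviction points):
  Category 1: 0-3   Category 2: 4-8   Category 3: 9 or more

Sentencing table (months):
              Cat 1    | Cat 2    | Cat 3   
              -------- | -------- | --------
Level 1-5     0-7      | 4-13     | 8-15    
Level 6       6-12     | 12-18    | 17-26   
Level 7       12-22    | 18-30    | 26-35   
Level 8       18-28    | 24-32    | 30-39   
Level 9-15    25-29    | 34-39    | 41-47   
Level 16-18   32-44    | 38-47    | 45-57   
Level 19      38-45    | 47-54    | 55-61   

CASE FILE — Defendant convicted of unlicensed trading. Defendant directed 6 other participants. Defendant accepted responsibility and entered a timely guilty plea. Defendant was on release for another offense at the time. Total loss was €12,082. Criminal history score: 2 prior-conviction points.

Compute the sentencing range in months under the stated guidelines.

25-29 months

Base offense level for unlicensed trading: 5.
§1 does not apply.
§2 applies: 5 + 4 = 9.
§3 applies (level before this adjustment is 9 ≥ 8, so +5): 9 + 5 = 14.
§4 does not apply.
§5 applies: 14 − 4 = 10.
§6 applies (level before this adjustment is 10 < 15, so +1): 10 + 1 = 11.
Final offense level: 11.
Criminal history: 2 prior points → Category 1 (0-3).
Level 11 falls in the 9-15 band.
Grid: Level 9-15 × Category 1 = 25-29 months.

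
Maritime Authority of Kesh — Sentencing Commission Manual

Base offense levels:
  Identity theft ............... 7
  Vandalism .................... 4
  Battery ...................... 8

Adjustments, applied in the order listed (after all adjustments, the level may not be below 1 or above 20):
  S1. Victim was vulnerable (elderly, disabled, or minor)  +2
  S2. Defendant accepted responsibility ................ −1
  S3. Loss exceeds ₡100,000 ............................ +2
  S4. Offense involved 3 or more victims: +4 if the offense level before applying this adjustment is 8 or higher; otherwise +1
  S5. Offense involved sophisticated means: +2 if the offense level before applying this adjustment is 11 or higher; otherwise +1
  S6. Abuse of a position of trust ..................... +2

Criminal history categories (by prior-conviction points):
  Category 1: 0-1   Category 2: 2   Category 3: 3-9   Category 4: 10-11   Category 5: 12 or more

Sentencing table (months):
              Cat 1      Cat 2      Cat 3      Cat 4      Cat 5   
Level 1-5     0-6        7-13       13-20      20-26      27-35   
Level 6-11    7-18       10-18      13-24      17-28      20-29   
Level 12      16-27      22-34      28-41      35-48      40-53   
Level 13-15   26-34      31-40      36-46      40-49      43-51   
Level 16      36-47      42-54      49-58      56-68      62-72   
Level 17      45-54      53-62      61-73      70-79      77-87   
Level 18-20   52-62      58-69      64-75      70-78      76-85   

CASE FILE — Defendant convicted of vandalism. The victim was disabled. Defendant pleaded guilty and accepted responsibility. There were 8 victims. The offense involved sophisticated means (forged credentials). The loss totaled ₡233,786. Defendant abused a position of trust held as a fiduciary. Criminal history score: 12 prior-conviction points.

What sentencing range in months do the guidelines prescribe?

20-29 months

Base offense level for vandalism: 4.
S1 applies: 4 + 2 = 6.
S2 applies: 6 − 1 = 5.
S3 applies: 5 + 2 = 7.
S4 applies (level before this adjustment is 7 < 8, so +1): 7 + 1 = 8.
S5 applies (level before this adjustment is 8 < 11, so +1): 8 + 1 = 9.
S6 applies: 9 + 2 = 11.
Final offense level: 11.
Criminal history: 12 prior points → Category 5 (12+).
Level 11 falls in the 6-11 band.
Grid: Level 6-11 × Category 5 = 20-29 months.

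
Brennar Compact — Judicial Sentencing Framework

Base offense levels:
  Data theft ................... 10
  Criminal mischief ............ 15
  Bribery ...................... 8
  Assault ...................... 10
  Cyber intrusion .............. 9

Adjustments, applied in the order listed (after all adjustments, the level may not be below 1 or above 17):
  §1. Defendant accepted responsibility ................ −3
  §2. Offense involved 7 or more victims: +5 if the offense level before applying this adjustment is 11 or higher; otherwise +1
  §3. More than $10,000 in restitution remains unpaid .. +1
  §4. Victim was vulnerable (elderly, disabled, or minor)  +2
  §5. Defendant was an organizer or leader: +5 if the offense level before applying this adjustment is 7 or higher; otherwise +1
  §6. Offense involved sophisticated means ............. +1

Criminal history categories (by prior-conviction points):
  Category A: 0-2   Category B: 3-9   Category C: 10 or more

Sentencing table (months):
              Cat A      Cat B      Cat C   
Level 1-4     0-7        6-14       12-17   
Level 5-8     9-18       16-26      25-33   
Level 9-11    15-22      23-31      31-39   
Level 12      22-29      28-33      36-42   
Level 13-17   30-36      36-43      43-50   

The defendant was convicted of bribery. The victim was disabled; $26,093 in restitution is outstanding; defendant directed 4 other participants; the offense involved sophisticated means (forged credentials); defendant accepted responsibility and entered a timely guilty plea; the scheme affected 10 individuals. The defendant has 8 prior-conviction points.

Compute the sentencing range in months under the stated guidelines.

36-43 months

Base offense level for bribery: 8.
§1 applies: 8 − 3 = 5.
§2 applies (level before this adjustment is 5 < 11, so +1): 5 + 1 = 6.
§3 applies: 6 + 1 = 7.
§4 applies: 7 + 2 = 9.
§5 applies (level before this adjustment is 9 ≥ 7, so +5): 9 + 5 = 14.
§6 applies: 14 + 1 = 15.
Final offense level: 15.
Criminal history: 8 prior points → Category B (3-9).
Level 15 falls in the 13-17 band.
Grid: Level 13-17 × Category B = 36-43 months.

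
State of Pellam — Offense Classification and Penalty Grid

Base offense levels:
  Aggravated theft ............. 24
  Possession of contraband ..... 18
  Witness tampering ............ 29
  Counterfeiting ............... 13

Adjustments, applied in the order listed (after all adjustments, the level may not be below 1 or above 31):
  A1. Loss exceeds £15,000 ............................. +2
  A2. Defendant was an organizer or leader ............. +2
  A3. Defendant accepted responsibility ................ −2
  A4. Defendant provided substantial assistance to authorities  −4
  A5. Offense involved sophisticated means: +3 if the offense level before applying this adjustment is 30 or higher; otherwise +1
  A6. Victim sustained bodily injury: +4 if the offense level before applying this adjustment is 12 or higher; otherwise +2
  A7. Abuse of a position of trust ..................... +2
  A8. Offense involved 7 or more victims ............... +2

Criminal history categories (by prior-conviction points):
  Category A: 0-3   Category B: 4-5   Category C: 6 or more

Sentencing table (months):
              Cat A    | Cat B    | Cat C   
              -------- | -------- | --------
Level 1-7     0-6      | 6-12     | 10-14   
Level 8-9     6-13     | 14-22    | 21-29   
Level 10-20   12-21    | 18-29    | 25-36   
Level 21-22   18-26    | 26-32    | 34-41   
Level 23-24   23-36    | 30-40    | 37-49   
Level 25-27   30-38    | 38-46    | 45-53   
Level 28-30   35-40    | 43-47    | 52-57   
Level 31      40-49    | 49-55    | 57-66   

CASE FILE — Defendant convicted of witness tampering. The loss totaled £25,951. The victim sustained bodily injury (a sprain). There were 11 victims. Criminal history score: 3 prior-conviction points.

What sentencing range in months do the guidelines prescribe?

40-49 months

Base offense level for witness tampering: 29.
A1 applies: 29 + 2 = 31.
A2 does not apply.
A6 applies (level before this adjustment is 31 ≥ 12, so +4): 31 + 4 = 35.
A8 applies: 35 + 2 = 37.
Level 37 exceeds the maximum of 31; capped at 31.
Final offense level: 31.
Criminal history: 3 prior points → Category A (0-3).
Level 31 falls in the 31 band.
Grid: Level 31 × Category A = 40-49 months.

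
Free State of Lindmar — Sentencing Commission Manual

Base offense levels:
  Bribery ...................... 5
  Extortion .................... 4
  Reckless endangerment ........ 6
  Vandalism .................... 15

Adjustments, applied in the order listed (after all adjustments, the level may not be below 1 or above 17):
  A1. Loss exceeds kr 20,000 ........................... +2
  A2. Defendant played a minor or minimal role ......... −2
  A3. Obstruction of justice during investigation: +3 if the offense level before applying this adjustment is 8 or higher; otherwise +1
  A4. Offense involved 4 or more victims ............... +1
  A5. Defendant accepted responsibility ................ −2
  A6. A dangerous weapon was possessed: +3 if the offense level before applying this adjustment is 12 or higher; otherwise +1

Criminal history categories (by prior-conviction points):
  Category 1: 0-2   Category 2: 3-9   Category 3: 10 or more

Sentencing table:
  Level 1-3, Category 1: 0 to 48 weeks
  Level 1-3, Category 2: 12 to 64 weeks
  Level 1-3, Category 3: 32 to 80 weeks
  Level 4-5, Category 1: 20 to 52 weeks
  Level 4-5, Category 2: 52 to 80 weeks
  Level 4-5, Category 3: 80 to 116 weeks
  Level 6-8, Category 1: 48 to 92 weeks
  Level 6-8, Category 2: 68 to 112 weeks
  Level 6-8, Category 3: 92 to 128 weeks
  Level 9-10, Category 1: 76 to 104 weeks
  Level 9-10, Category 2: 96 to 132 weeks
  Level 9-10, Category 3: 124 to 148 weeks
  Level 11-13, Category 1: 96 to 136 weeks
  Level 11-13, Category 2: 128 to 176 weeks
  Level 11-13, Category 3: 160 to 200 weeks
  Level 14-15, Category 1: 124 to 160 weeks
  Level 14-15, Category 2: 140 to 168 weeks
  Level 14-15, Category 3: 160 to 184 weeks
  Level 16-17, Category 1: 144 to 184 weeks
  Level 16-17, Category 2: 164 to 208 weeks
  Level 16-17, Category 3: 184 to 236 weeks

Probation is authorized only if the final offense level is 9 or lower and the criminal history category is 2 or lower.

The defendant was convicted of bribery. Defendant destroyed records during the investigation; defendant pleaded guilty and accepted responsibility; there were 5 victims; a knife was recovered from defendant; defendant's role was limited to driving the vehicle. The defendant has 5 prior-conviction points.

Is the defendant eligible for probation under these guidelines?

Yes

Base offense level for bribery: 5.
A2 applies: 5 − 2 = 3.
A3 applies (level before this adjustment is 3 < 8, so +1): 3 + 1 = 4.
A4 applies: 4 + 1 = 5.
A5 applies: 5 − 2 = 3.
A6 applies (level before this adjustment is 3 < 12, so +1): 3 + 1 = 4.
Final offense level: 4.
Criminal history: 5 prior points → Category 2 (3-9).
Level 4 falls in the 4-5 band.
Grid: Level 4-5 × Category 2 = 52-80 weeks.
Probation check: level 4 ≤ 9 and category 2 ≤ 2 → eligible.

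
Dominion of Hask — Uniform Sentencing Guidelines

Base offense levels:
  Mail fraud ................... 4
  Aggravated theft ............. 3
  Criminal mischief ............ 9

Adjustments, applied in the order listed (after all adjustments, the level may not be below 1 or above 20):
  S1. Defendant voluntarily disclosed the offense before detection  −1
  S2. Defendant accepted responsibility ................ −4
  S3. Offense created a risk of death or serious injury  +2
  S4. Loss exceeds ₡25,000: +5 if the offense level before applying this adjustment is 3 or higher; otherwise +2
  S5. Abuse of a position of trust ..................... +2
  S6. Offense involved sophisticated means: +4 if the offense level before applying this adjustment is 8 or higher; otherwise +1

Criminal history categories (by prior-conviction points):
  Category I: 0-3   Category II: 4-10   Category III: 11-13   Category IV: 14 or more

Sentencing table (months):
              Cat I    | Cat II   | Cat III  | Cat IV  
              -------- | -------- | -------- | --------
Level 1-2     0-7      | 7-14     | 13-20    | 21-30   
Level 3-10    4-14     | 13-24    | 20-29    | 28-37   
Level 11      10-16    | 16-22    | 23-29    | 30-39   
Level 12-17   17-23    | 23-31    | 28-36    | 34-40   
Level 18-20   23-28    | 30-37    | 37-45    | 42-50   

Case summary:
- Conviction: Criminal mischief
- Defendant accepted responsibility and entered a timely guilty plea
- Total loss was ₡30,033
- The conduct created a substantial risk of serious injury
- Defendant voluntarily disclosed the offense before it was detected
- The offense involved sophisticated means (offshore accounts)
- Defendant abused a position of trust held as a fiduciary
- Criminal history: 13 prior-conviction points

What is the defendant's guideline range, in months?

Base offense level for criminal mischief: 9.
S1 applies: 9 − 1 = 8.
S2 applies: 8 − 4 = 4.
S3 applies: 4 + 2 = 6.
S4 applies (level before this adjustment is 6 ≥ 3, so +5): 6 + 5 = 11.
S5 applies: 11 + 2 = 13.
S6 applies (level before this adjustment is 13 ≥ 8, so +4): 13 + 4 = 17.
Final offense level: 17.
Criminal history: 13 prior points → Category III (11-13).
Level 17 falls in the 12-17 band.
Grid: Level 12-17 × Category III = 28-36 months.

28-36 months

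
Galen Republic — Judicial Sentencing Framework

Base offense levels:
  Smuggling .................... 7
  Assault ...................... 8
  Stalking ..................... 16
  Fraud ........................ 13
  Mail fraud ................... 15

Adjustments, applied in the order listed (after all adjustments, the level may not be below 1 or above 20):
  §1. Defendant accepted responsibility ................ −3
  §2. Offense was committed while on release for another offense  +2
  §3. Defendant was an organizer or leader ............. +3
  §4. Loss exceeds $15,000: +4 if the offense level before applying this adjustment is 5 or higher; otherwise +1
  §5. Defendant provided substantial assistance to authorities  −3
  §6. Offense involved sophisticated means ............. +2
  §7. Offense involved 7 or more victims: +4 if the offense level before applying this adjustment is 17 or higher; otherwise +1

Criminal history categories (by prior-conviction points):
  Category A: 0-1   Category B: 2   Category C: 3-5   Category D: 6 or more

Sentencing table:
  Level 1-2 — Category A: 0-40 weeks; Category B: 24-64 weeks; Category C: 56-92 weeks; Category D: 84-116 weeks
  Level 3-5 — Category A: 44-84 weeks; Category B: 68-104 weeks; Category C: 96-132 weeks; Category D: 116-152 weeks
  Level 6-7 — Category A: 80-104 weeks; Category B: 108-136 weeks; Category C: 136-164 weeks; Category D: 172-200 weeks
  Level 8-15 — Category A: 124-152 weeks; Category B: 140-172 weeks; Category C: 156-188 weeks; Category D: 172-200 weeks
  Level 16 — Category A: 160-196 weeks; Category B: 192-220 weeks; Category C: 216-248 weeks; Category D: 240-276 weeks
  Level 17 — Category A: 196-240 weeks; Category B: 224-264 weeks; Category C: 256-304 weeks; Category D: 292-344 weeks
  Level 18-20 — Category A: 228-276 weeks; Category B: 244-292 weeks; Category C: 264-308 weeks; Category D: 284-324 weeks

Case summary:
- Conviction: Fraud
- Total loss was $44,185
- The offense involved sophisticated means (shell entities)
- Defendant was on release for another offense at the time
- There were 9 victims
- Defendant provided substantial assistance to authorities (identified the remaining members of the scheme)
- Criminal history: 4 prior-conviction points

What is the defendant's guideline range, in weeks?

264-308 weeks

Base offense level for fraud: 13.
§1 does not apply.
§2 applies: 13 + 2 = 15.
§3 does not apply.
§4 applies (level before this adjustment is 15 ≥ 5, so +4): 15 + 4 = 19.
§5 applies: 19 − 3 = 16.
§6 applies: 16 + 2 = 18.
§7 applies (level before this adjustment is 18 ≥ 17, so +4): 18 + 4 = 22.
Level 22 exceeds the maximum of 20; capped at 20.
Final offense level: 20.
Criminal history: 4 prior points → Category C (3-5).
Level 20 falls in the 18-20 band.
Grid: Level 18-20 × Category C = 264-308 weeks.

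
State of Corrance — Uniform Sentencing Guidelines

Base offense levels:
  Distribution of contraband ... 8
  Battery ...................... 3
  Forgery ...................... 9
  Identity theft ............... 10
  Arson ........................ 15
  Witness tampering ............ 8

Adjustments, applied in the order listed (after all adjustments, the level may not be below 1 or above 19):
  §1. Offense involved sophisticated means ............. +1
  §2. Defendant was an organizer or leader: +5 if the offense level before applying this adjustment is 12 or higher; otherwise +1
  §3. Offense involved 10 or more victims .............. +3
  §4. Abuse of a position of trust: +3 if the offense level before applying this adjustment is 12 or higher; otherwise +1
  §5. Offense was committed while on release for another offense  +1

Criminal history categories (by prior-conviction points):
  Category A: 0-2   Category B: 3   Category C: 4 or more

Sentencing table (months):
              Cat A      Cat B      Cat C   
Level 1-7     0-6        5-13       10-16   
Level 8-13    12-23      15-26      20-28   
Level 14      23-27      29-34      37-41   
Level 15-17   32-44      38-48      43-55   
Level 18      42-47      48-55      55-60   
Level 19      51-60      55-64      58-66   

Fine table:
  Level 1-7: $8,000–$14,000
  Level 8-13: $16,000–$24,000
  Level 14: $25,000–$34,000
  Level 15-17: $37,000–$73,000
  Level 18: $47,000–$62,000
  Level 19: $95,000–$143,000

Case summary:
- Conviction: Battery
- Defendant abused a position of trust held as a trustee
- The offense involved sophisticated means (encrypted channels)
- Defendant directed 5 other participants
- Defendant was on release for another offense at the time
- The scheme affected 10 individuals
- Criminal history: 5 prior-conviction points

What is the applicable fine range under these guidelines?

$16,000–$24,000

Base offense level for battery: 3.
§1 applies: 3 + 1 = 4.
§2 applies (level before this adjustment is 4 < 12, so +1): 4 + 1 = 5.
§3 applies: 5 + 3 = 8.
§4 applies (level before this adjustment is 8 < 12, so +1): 8 + 1 = 9.
§5 applies: 9 + 1 = 10.
Final offense level: 10.
Level 10 falls in the 8-13 band.
Fine table: Level 8-13 → $16,000–$24,000.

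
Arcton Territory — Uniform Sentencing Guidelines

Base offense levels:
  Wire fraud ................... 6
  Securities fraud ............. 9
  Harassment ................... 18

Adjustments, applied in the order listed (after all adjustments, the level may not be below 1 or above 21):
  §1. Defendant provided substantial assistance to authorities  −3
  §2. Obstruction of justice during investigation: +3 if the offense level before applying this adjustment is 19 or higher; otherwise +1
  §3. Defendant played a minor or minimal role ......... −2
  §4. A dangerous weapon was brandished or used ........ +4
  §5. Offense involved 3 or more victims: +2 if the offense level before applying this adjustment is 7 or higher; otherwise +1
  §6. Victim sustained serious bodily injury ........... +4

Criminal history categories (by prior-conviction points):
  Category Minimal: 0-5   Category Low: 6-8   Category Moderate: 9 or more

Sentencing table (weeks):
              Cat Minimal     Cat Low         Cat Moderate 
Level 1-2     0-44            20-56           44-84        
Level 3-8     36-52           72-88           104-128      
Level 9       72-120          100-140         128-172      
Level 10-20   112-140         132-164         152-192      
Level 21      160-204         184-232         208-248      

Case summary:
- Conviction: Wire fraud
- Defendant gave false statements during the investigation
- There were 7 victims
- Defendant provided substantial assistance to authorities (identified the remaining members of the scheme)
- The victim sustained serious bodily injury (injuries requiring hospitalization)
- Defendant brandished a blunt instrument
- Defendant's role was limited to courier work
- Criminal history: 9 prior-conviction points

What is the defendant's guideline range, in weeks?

Base offense level for wire fraud: 6.
§1 applies: 6 − 3 = 3.
§2 applies (level before this adjustment is 3 < 19, so +1): 3 + 1 = 4.
§3 applies: 4 − 2 = 2.
§4 applies: 2 + 4 = 6.
§5 applies (level before this adjustment is 6 < 7, so +1): 6 + 1 = 7.
§6 applies: 7 + 4 = 11.
Final offense level: 11.
Criminal history: 9 prior points → Category Moderate (9+).
Level 11 falls in the 10-20 band.
Grid: Level 10-20 × Category Moderate = 152-192 weeks.

152-192 weeks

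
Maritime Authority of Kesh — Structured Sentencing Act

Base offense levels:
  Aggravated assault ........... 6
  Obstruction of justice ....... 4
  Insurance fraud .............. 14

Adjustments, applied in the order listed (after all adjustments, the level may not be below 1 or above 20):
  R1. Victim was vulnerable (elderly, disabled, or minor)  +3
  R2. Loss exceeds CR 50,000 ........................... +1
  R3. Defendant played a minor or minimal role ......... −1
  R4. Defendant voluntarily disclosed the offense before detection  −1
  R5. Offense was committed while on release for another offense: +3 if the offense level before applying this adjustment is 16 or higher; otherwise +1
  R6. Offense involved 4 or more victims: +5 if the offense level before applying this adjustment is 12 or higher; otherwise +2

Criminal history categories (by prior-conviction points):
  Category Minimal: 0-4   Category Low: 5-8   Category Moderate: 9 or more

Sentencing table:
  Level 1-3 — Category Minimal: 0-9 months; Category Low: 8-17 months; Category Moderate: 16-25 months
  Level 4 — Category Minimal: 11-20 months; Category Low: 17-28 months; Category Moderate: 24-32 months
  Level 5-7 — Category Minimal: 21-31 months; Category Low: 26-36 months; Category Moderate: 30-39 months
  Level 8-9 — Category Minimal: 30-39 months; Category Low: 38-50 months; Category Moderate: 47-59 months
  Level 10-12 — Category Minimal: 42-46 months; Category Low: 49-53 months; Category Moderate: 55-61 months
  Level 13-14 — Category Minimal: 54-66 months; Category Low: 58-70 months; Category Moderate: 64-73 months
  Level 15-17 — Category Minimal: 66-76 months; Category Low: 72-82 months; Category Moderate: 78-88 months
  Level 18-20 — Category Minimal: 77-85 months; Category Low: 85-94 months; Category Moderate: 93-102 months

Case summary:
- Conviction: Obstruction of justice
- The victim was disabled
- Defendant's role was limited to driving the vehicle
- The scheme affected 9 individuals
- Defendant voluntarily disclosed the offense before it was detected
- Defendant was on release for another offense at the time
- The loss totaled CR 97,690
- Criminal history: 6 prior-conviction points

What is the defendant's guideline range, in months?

Base offense level for obstruction of justice: 4.
R1 applies: 4 + 3 = 7.
R2 applies: 7 + 1 = 8.
R3 applies: 8 − 1 = 7.
R4 applies: 7 − 1 = 6.
R5 applies (level before this adjustment is 6 < 16, so +1): 6 + 1 = 7.
R6 applies (level before this adjustment is 7 < 12, so +2): 7 + 2 = 9.
Final offense level: 9.
Criminal history: 6 prior points → Category Low (5-8).
Level 9 falls in the 8-9 band.
Grid: Level 8-9 × Category Low = 38-50 months.

38-50 months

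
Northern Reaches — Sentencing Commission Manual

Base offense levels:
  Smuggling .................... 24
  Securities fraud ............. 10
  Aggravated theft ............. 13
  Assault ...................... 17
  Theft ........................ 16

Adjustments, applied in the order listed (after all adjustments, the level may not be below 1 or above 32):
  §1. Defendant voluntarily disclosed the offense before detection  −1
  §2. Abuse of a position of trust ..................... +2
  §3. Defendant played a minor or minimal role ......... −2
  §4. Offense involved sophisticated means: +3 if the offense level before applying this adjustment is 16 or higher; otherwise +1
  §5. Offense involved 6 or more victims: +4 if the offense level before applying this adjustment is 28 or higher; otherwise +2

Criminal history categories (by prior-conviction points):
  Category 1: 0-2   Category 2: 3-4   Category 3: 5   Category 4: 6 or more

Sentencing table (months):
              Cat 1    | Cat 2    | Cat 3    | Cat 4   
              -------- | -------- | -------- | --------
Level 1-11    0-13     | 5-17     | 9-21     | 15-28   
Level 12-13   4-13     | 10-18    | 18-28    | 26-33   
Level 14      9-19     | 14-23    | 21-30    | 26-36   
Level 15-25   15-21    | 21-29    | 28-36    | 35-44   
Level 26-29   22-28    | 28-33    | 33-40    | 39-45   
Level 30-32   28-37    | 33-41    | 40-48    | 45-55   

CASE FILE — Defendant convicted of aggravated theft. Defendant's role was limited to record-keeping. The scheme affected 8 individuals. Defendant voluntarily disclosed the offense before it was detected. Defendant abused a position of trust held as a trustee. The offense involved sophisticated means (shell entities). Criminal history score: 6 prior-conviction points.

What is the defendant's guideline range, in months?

35-44 months

Base offense level for aggravated theft: 13.
§1 applies: 13 − 1 = 12.
§2 applies: 12 + 2 = 14.
§3 applies: 14 − 2 = 12.
§4 applies (level before this adjustment is 12 < 16, so +1): 12 + 1 = 13.
§5 applies (level before this adjustment is 13 < 28, so +2): 13 + 2 = 15.
Final offense level: 15.
Criminal history: 6 prior points → Category 4 (6+).
Level 15 falls in the 15-25 band.
Grid: Level 15-25 × Category 4 = 35-44 months.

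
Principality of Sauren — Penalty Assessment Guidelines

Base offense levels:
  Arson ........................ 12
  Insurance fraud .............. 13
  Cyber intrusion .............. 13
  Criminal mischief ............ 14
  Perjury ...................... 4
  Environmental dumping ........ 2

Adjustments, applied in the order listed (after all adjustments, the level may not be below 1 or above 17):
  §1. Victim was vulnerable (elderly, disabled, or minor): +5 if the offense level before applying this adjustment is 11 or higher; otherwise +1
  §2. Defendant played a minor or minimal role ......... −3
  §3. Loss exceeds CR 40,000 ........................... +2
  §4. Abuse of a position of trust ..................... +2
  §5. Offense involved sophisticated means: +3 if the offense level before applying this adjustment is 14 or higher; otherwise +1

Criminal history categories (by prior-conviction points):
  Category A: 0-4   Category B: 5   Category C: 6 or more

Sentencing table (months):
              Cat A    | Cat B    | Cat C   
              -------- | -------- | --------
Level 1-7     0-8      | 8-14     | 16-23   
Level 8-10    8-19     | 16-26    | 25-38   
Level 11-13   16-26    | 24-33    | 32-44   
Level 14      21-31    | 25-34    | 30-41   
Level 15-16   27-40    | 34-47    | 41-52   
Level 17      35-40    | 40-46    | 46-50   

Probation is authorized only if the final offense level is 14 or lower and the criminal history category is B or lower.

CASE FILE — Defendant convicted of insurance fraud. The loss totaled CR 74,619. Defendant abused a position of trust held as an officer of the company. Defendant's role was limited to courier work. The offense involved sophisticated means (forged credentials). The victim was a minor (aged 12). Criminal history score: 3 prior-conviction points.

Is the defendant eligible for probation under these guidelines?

No

Base offense level for insurance fraud: 13.
§1 applies (level before this adjustment is 13 ≥ 11, so +5): 13 + 5 = 18.
§2 applies: 18 − 3 = 15.
§3 applies: 15 + 2 = 17.
§4 applies: 17 + 2 = 19.
§5 applies (level before this adjustment is 19 ≥ 14, so +3): 19 + 3 = 22.
Level 22 exceeds the maximum of 17; capped at 17.
Final offense level: 17.
Criminal history: 3 prior points → Category A (0-4).
Level 17 falls in the 17 band.
Grid: Level 17 × Category A = 35-40 months.
Probation check: level 17 > 14 and category A ≤ B → not eligible.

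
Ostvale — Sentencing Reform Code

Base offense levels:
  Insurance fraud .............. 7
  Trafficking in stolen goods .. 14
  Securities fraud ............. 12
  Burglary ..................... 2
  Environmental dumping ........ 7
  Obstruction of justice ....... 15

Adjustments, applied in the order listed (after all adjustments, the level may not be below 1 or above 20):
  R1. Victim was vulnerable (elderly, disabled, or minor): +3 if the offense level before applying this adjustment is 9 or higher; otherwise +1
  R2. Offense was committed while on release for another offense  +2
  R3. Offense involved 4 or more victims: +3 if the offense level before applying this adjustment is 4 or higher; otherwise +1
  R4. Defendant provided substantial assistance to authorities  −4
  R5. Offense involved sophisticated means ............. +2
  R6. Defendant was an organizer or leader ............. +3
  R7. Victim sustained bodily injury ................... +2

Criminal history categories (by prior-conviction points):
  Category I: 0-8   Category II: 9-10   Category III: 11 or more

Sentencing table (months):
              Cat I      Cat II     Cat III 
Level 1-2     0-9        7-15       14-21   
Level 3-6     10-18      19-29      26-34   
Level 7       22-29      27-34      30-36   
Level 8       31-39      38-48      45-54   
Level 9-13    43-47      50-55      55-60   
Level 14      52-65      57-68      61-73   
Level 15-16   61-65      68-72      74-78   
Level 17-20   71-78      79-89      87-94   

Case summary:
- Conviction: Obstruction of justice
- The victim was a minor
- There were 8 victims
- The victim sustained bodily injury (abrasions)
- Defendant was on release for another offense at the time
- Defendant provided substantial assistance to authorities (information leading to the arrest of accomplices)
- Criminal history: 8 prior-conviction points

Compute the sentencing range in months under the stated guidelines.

71-78 months

Base offense level for obstruction of justice: 15.
R1 applies (level before this adjustment is 15 ≥ 9, so +3): 15 + 3 = 18.
R2 applies: 18 + 2 = 20.
R3 applies (level before this adjustment is 20 ≥ 4, so +3): 20 + 3 = 23.
R4 applies: 23 − 4 = 19.
R5 does not apply.
R7 applies: 19 + 2 = 21.
Level 21 exceeds the maximum of 20; capped at 20.
Final offense level: 20.
Criminal history: 8 prior points → Category I (0-8).
Level 20 falls in the 17-20 band.
Grid: Level 17-20 × Category I = 71-78 months.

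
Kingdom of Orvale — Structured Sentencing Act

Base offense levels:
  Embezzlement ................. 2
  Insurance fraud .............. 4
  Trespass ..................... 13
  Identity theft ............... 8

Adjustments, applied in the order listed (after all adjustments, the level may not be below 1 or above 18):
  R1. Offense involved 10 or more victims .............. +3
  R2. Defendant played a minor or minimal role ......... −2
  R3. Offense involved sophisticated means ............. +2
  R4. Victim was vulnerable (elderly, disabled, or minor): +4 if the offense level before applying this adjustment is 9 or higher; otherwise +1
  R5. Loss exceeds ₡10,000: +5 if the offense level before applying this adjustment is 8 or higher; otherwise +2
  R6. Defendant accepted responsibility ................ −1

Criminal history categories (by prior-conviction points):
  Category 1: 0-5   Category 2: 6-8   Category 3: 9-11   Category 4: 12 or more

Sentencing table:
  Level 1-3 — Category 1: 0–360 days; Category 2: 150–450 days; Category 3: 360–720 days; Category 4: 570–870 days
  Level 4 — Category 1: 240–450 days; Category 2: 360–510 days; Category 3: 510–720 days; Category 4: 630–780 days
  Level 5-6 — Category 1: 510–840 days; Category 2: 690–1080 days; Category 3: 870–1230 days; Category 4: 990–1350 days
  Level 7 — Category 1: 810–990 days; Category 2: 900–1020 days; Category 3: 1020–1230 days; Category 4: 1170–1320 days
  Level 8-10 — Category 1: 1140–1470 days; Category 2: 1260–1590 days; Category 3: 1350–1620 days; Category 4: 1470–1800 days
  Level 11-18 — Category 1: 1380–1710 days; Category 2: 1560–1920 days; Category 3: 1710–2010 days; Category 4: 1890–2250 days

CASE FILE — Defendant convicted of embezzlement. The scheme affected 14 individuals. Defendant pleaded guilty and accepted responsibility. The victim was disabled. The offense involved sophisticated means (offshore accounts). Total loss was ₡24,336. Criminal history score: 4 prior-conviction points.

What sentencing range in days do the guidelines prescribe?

Base offense level for embezzlement: 2.
R1 applies: 2 + 3 = 5.
R3 applies: 5 + 2 = 7.
R4 applies (level before this adjustment is 7 < 9, so +1): 7 + 1 = 8.
R5 applies (level before this adjustment is 8 ≥ 8, so +5): 8 + 5 = 13.
R6 applies: 13 − 1 = 12.
Final offense level: 12.
Criminal history: 4 prior points → Category 1 (0-5).
Level 12 falls in the 11-18 band.
Grid: Level 11-18 × Category 1 = 1380-1710 days.

1380-1710 days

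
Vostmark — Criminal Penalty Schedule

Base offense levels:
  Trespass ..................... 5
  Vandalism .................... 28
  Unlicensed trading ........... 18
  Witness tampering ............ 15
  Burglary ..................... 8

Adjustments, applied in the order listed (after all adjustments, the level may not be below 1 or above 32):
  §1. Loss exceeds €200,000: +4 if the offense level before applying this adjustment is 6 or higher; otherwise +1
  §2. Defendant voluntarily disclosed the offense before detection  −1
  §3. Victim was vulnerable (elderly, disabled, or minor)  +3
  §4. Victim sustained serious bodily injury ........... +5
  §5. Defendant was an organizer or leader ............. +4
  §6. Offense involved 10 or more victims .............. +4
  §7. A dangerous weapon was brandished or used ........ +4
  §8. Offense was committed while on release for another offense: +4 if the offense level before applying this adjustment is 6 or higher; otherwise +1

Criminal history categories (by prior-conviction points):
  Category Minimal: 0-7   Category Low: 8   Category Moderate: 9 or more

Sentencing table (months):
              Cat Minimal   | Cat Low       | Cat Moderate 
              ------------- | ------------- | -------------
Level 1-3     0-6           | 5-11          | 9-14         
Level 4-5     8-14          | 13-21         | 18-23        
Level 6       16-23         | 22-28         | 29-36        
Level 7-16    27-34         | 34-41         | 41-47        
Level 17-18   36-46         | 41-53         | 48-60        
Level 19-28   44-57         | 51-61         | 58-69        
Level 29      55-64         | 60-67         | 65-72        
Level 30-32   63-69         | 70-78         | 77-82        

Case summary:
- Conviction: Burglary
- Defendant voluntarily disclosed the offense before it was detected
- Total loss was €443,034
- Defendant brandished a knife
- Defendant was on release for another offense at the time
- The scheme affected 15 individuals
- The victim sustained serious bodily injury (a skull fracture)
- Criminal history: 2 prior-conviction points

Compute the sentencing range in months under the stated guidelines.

Base offense level for burglary: 8.
§1 applies (level before this adjustment is 8 ≥ 6, so +4): 8 + 4 = 12.
§2 applies: 12 − 1 = 11.
§4 applies: 11 + 5 = 16.
§6 applies: 16 + 4 = 20.
§7 applies: 20 + 4 = 24.
§8 applies (level before this adjustment is 24 ≥ 6, so +4): 24 + 4 = 28.
Final offense level: 28.
Criminal history: 2 prior points → Category Minimal (0-7).
Level 28 falls in the 19-28 band.
Grid: Level 19-28 × Category Minimal = 44-57 months.

44-57 months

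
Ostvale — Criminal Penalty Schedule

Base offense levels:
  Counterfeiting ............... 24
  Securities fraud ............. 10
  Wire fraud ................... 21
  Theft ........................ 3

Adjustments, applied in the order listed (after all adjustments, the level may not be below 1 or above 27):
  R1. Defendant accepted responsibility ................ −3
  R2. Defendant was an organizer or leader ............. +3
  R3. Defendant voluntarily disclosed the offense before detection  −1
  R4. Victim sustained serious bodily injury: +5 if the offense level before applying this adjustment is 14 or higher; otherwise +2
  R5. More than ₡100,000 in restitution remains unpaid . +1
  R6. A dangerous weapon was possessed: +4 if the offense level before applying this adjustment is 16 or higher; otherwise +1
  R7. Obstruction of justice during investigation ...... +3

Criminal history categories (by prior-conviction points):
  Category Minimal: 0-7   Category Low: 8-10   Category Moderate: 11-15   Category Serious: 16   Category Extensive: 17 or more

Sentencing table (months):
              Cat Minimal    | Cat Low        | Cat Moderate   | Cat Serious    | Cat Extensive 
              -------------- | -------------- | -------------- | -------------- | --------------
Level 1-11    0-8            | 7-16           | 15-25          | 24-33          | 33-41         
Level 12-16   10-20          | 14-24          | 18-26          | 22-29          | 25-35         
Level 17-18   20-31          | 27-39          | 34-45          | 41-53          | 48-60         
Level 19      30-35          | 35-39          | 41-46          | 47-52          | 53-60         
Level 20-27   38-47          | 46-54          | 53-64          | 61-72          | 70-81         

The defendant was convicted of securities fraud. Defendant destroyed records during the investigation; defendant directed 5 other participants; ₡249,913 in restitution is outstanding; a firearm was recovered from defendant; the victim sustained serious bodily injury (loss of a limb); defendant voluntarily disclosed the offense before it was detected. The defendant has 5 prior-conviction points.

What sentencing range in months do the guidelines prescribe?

30-35 months

Base offense level for securities fraud: 10.
R1 does not apply.
R2 applies: 10 + 3 = 13.
R3 applies: 13 − 1 = 12.
R4 applies (level before this adjustment is 12 < 14, so +2): 12 + 2 = 14.
R5 applies: 14 + 1 = 15.
R6 applies (level before this adjustment is 15 < 16, so +1): 15 + 1 = 16.
R7 applies: 16 + 3 = 19.
Final offense level: 19.
Criminal history: 5 prior points → Category Minimal (0-7).
Level 19 falls in the 19 band.
Grid: Level 19 × Category Minimal = 30-35 months.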